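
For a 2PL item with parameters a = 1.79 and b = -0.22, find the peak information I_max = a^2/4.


For 2PL, max info at theta = b = -0.22
I_max = a^2 / 4 = 1.79^2 / 4
= 3.2041 / 4
I_max = 0.801

0.801


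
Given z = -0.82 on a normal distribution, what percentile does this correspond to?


CDF(z) = 0.5 * (1 + erf(z/sqrt(2)))
erf(-0.5798) = -0.5878
CDF = 0.2061
Percentile rank = 0.2061 * 100 = 20.61

20.61


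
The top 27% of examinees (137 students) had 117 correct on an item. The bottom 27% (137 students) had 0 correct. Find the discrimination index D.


p_upper = 117/137 = 0.854
p_lower = 0/137 = 0.0
D = 0.854 - 0.0 = 0.854

0.854


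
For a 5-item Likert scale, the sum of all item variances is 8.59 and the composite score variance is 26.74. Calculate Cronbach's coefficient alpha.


alpha = (k/(k-1)) * (1 - sum(si^2)/s_total^2)
= (5/4) * (1 - 8.59/26.74)
alpha = 0.8484

0.8484


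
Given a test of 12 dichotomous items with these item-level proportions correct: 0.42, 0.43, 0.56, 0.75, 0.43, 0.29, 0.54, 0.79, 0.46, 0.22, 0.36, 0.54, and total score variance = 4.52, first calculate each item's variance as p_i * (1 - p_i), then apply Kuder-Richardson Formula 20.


For each item, compute p_i * q_i:
  Item 1: 0.42 * 0.58 = 0.2436
  Item 2: 0.43 * 0.57 = 0.2451
  Item 3: 0.56 * 0.44 = 0.2464
  Item 4: 0.75 * 0.25 = 0.1875
  Item 5: 0.43 * 0.57 = 0.2451
  Item 6: 0.29 * 0.71 = 0.2059
  Item 7: 0.54 * 0.46 = 0.2484
  Item 8: 0.79 * 0.21 = 0.1659
  Item 9: 0.46 * 0.54 = 0.2484
  Item 10: 0.22 * 0.78 = 0.1716
  Item 11: 0.36 * 0.64 = 0.2304
  Item 12: 0.54 * 0.46 = 0.2484
Sum(p_i * q_i) = 0.2436 + 0.2451 + 0.2464 + 0.1875 + 0.2451 + 0.2059 + 0.2484 + 0.1659 + 0.2484 + 0.1716 + 0.2304 + 0.2484 = 2.6867
KR-20 = (k/(k-1)) * (1 - Sum(p_i*q_i) / Var_total)
= (12/11) * (1 - 2.6867/4.52)
= 1.0909 * 0.4056
KR-20 = 0.4425

0.4425


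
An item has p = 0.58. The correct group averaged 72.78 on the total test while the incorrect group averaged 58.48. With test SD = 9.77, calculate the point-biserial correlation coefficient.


q = 1 - p = 0.42
rpb = ((M1 - M0) / SD) * sqrt(p * q)
rpb = ((72.78 - 58.48) / 9.77) * sqrt(0.58 * 0.42)
rpb = 0.7224

0.7224


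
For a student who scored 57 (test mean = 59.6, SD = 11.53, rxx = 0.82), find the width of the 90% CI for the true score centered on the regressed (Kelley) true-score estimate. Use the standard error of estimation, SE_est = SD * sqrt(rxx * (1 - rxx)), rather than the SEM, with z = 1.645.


True score estimate = 0.82*57 + 0.18*59.6 = 57.468
SE_est = SD * sqrt(rxx * (1 - rxx)) = 11.53 * sqrt(0.82 * 0.18) = 11.53 * sqrt(0.1476) = 4.429681
CI = T_est +/- z * SE_est, so width = 2 * z * SE_est = 2 * 1.645 * 4.429681
Width = 14.5737

14.5737


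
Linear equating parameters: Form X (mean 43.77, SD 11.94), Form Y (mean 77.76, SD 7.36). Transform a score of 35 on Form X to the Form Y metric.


slope = SD_Y / SD_X = 7.36 / 11.94 ~ 0.6164
intercept = mean_Y - slope * mean_X = 77.76 - (7.36 / 11.94) * 43.77 ~ 50.7795
Y = slope * X + intercept. To avoid rounding drift from the rounded slope/intercept, evaluate the equivalent form Y = mean_Y + SD_Y * (X - mean_X) / SD_X at full precision:
Y = 77.76 + 7.36 * (35 - 43.77) / 11.94
Y = 77.76 - 7.36 * 8.77 / 11.94
Y = 77.76 - 64.5472 / 11.94
Y = 77.76 - 5.406
Y = 72.354

72.354


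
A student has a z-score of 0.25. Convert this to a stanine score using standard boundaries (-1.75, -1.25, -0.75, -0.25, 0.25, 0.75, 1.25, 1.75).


Stanine boundaries: [-1.75, -1.25, -0.75, -0.25, 0.25, 0.75, 1.25, 1.75]
z = 0.25
Check each boundary:
  z >= -1.75 -> could be stanine 2
  z >= -1.25 -> could be stanine 3
  z >= -0.75 -> could be stanine 4
  z >= -0.25 -> could be stanine 5
  z >= 0.25 -> could be stanine 6
  z < 0.75
  z < 1.25
  z < 1.75
Highest qualifying boundary gives stanine = 6

6


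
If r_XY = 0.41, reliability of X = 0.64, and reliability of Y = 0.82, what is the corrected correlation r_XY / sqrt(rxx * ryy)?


r_corrected = rxy / sqrt(rxx * ryy)
= 0.41 / sqrt(0.64 * 0.82)
= 0.41 / sqrt(0.5248)
= 0.41 / 0.724431
r_corrected = 0.566

0.566


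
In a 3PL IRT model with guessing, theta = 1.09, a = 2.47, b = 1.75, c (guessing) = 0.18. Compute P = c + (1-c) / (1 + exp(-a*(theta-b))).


logit = 2.47*(1.09 - 1.75) = -1.6302
P* = 1/(1 + exp(--1.6302)) = 0.1638
P = 0.18 + (1 - 0.18) * 0.1638
P = 0.3143

0.3143


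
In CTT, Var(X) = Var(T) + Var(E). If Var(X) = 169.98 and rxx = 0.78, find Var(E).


var_true = rxx * var_obs = 0.78 * 169.98 = 132.5844
var_error = var_obs - var_true
var_error = 169.98 - 132.5844
var_error = 37.3956

37.3956


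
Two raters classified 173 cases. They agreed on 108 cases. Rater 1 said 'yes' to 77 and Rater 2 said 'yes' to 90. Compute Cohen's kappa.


P_o = 108/173 = 0.624277
P_e = (77*90 + 96*83) / 29929 = 0.497778
kappa = (P_o - P_e) / (1 - P_e)
kappa = (0.624277 - 0.497778) / (1 - 0.497778)
kappa = 0.2519

0.2519


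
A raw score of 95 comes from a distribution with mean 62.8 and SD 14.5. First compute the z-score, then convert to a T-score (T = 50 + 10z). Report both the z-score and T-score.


z = (X - mean) / SD = (95 - 62.8) / 14.5
z = 32.2 / 14.5
z = 2.2207
T-score = T = 50 + 10z
Carry z at full precision (z = 32.2 / 14.5) into the conversion:
T-score = 50 + 10 * (32.2 / 14.5) = 50 + 322 / 14.5
T-score = 50 + 22.2069
T-score = 72.2069

72.2069


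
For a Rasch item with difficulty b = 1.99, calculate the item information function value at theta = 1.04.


P = 1/(1+exp(-(1.04-1.99))) = 0.2789
I = P*(1-P) = 0.2789 * 0.7211
I = 0.2011

0.2011


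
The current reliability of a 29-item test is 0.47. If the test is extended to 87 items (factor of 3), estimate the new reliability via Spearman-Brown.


r_new = (n * rxx) / (1 + (n-1) * rxx)
r_new = (3 * 0.47) / (1 + 2 * 0.47)
r_new = 1.41 / 1.94
r_new = 0.7268

0.7268


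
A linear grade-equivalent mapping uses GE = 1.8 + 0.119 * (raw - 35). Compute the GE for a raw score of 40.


raw - median = 40 - 35 = 5
slope * diff = 0.119 * 5 = 0.595
GE = 1.8 + 0.595
GE = 2.395

2.395


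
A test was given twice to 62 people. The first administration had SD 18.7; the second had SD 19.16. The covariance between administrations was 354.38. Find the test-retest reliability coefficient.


r = cov(X,Y) / (SD_X * SD_Y)
r = 354.38 / (18.7 * 19.16)
r = 354.38 / 358.292
r = 0.9891

0.9891


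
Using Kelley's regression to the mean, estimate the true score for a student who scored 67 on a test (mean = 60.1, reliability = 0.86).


T_est = rxx * X + (1 - rxx) * mean
T_est = 0.86 * 67 + 0.14 * 60.1
T_est = 57.62 + 8.414
T_est = 66.034

66.034


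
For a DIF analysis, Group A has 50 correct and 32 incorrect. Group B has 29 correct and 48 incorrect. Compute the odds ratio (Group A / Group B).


Odds_A = 50/32 = 1.5625
Odds_B = 29/48 = 0.6042
OR = Odds_A / Odds_B = 1.5625 / 0.6042
Exactly, OR = (50 * 48) / (32 * 29) = 2400 / 928
OR = 2.5862

2.5862


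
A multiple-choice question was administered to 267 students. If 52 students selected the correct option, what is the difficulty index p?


Item difficulty p = number correct / total examinees
p = 52 / 267
p = 0.1948

0.1948


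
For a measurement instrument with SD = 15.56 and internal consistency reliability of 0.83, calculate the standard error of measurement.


SEM = SD * sqrt(1 - rxx)
SEM = 15.56 * sqrt(1 - 0.83)
SEM = 15.56 * sqrt(0.17) = 15.56 * 0.412311
SEM = 6.4156

6.4156


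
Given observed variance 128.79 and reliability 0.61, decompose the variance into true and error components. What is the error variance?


var_true = rxx * var_obs = 0.61 * 128.79 = 78.5619
var_error = var_obs - var_true
var_error = 128.79 - 78.5619
var_error = 50.2281

50.2281


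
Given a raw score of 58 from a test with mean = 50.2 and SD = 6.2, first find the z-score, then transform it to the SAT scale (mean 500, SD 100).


z = (X - mean) / SD = (58 - 50.2) / 6.2
z = 7.8 / 6.2
z = 1.2581
SAT-scale = SAT = 500 + 100z
Carry z at full precision (z = 7.8 / 6.2) into the conversion:
SAT-scale = 500 + 100 * (7.8 / 6.2) = 500 + 780 / 6.2
SAT-scale = 500 + 125.8065
SAT-scale = 625.8065

625.8065


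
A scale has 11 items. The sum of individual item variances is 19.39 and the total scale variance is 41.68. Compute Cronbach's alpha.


alpha = (k/(k-1)) * (1 - sum(si^2)/s_total^2)
= (11/10) * (1 - 19.39/41.68)
alpha = 0.5883

0.5883


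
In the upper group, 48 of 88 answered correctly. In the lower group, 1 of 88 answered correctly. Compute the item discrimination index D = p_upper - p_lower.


p_upper = 48/88 = 0.5455
p_lower = 1/88 = 0.0114
D = 0.5455 - 0.0114 = 0.5341

0.5341


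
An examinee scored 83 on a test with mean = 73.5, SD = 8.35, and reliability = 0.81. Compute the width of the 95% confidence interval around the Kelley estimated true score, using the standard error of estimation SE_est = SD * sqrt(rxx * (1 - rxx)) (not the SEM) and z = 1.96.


True score estimate = 0.81*83 + 0.19*73.5 = 81.195
SE_est = SD * sqrt(rxx * (1 - rxx)) = 8.35 * sqrt(0.81 * 0.19) = 8.35 * sqrt(0.1539) = 3.275713
CI = T_est +/- z * SE_est, so width = 2 * z * SE_est = 2 * 1.96 * 3.275713
Width = 12.8408

12.8408


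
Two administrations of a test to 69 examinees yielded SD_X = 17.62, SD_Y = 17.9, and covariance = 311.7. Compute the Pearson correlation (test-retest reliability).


r = cov(X,Y) / (SD_X * SD_Y)
r = 311.7 / (17.62 * 17.9)
r = 311.7 / 315.398
r = 0.9883

0.9883


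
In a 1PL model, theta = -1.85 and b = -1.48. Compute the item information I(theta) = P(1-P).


P = 1/(1+exp(-(-1.85--1.48))) = 0.4085
I = P*(1-P) = 0.4085 * 0.5915
I = 0.2416

0.2416


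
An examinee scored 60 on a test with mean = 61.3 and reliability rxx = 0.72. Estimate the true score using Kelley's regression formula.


T_est = rxx * X + (1 - rxx) * mean
T_est = 0.72 * 60 + 0.28 * 61.3
T_est = 43.2 + 17.164
T_est = 60.364

60.364


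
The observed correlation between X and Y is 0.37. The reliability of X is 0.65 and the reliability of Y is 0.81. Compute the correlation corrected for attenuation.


r_corrected = rxy / sqrt(rxx * ryy)
= 0.37 / sqrt(0.65 * 0.81)
= 0.37 / sqrt(0.5265)
= 0.37 / 0.725603
r_corrected = 0.5099

0.5099


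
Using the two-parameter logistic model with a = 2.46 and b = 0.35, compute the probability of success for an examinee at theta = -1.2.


a*(theta - b) = 2.46 * (-1.2 - 0.35) = -3.813
exp(--3.813) = 45.2861
P = 1 / (1 + 45.2861)
P = 0.0216

0.0216


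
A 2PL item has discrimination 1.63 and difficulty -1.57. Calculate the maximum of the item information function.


For 2PL, max info at theta = b = -1.57
I_max = a^2 / 4 = 1.63^2 / 4
= 2.6569 / 4
I_max = 0.6642

0.6642


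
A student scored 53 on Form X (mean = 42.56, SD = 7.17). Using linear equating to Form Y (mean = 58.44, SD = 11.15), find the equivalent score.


slope = SD_Y / SD_X = 11.15 / 7.17 ~ 1.5551
intercept = mean_Y - slope * mean_X = 58.44 - (11.15 / 7.17) * 42.56 ~ -7.7447
Y = slope * X + intercept. To avoid rounding drift from the rounded slope/intercept, evaluate the equivalent form Y = mean_Y + SD_Y * (X - mean_X) / SD_X at full precision:
Y = 58.44 + 11.15 * (53 - 42.56) / 7.17
Y = 58.44 + 11.15 * 10.44 / 7.17
Y = 58.44 + 116.406 / 7.17
Y = 58.44 + 16.2351
Y = 74.6751

74.6751


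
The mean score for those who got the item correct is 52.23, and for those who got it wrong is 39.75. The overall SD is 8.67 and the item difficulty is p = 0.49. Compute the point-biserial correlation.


q = 1 - p = 0.51
rpb = ((M1 - M0) / SD) * sqrt(p * q)
rpb = ((52.23 - 39.75) / 8.67) * sqrt(0.49 * 0.51)
rpb = 0.7196

0.7196


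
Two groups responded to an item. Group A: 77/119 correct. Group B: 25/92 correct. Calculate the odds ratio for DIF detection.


Odds_A = 77/42 = 1.8333
Odds_B = 25/67 = 0.3731
OR = Odds_A / Odds_B = 1.8333 / 0.3731
Exactly, OR = (77 * 67) / (42 * 25) = 5159 / 1050
OR = 4.9133

4.9133


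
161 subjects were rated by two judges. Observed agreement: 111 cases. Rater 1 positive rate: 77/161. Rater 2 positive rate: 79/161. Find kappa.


P_o = 111/161 = 0.689441
P_e = (77*79 + 84*82) / 25921 = 0.500405
kappa = (P_o - P_e) / (1 - P_e)
kappa = (0.689441 - 0.500405) / (1 - 0.500405)
kappa = 0.3784

0.3784


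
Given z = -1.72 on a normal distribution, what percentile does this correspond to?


CDF(z) = 0.5 * (1 + erf(z/sqrt(2)))
erf(-1.2162) = -0.9146
CDF = 0.0427
Percentile rank = 0.0427 * 100 = 4.27

4.27


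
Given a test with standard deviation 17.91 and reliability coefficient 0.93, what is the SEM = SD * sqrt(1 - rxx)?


SEM = SD * sqrt(1 - rxx)
SEM = 17.91 * sqrt(1 - 0.93)
SEM = 17.91 * sqrt(0.07) = 17.91 * 0.264575
SEM = 4.7385

4.7385


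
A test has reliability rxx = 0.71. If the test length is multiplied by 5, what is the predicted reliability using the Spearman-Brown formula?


r_new = (n * rxx) / (1 + (n-1) * rxx)
r_new = (5 * 0.71) / (1 + 4 * 0.71)
r_new = 3.55 / 3.84
r_new = 0.9245

0.9245


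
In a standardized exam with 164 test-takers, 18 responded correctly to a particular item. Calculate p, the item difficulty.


Item difficulty p = number correct / total examinees
p = 18 / 164
p = 0.1098

0.1098


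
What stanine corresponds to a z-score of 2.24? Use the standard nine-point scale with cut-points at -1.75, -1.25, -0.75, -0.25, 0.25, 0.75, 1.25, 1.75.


Stanine boundaries: [-1.75, -1.25, -0.75, -0.25, 0.25, 0.75, 1.25, 1.75]
z = 2.24
Check each boundary:
  z >= -1.75 -> could be stanine 2
  z >= -1.25 -> could be stanine 3
  z >= -0.75 -> could be stanine 4
  z >= -0.25 -> could be stanine 5
  z >= 0.25 -> could be stanine 6
  z >= 0.75 -> could be stanine 7
  z >= 1.25 -> could be stanine 8
  z >= 1.75 -> could be stanine 9
Highest qualifying boundary gives stanine = 9

9


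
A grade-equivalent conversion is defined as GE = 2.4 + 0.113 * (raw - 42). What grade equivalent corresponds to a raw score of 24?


raw - median = 24 - 42 = -18
slope * diff = 0.113 * -18 = -2.034
GE = 2.4 + -2.034
GE = 0.366

0.366


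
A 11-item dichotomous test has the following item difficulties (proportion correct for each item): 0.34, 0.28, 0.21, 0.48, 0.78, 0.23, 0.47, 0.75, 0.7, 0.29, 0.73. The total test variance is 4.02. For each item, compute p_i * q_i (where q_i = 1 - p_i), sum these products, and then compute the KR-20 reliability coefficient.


For each item, compute p_i * q_i:
  Item 1: 0.34 * 0.66 = 0.2244
  Item 2: 0.28 * 0.72 = 0.2016
  Item 3: 0.21 * 0.79 = 0.1659
  Item 4: 0.48 * 0.52 = 0.2496
  Item 5: 0.78 * 0.22 = 0.1716
  Item 6: 0.23 * 0.77 = 0.1771
  Item 7: 0.47 * 0.53 = 0.2491
  Item 8: 0.75 * 0.25 = 0.1875
  Item 9: 0.7 * 0.3 = 0.21
  Item 10: 0.29 * 0.71 = 0.2059
  Item 11: 0.73 * 0.27 = 0.1971
Sum(p_i * q_i) = 0.2244 + 0.2016 + 0.1659 + 0.2496 + 0.1716 + 0.1771 + 0.2491 + 0.1875 + 0.21 + 0.2059 + 0.1971 = 2.2398
KR-20 = (k/(k-1)) * (1 - Sum(p_i*q_i) / Var_total)
= (11/10) * (1 - 2.2398/4.02)
= 1.1 * 0.4428
KR-20 = 0.4871

0.4871


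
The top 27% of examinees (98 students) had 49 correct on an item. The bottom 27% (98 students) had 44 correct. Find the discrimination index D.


p_upper = 49/98 = 0.5
p_lower = 44/98 = 0.449
D = 0.5 - 0.449 = 0.051

0.051


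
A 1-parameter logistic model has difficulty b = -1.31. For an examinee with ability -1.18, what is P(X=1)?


theta - b = -1.18 - -1.31 = 0.13
exp(-(theta - b)) = exp(-0.13) = 0.8781
P = 1 / (1 + 0.8781)
P = 0.5325

0.5325


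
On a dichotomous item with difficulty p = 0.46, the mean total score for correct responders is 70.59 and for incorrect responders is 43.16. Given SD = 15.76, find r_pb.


q = 1 - p = 0.54
rpb = ((M1 - M0) / SD) * sqrt(p * q)
rpb = ((70.59 - 43.16) / 15.76) * sqrt(0.46 * 0.54)
rpb = 0.8675

0.8675


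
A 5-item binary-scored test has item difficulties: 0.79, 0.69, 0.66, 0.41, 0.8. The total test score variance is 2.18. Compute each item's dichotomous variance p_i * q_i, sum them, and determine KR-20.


For each item, compute p_i * q_i:
  Item 1: 0.79 * 0.21 = 0.1659
  Item 2: 0.69 * 0.31 = 0.2139
  Item 3: 0.66 * 0.34 = 0.2244
  Item 4: 0.41 * 0.59 = 0.2419
  Item 5: 0.8 * 0.2 = 0.16
Sum(p_i * q_i) = 0.1659 + 0.2139 + 0.2244 + 0.2419 + 0.16 = 1.0061
KR-20 = (k/(k-1)) * (1 - Sum(p_i*q_i) / Var_total)
= (5/4) * (1 - 1.0061/2.18)
= 1.25 * 0.5385
KR-20 = 0.6731

0.6731


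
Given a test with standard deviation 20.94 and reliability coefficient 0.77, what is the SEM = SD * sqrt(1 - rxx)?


SEM = SD * sqrt(1 - rxx)
SEM = 20.94 * sqrt(1 - 0.77)
SEM = 20.94 * sqrt(0.23) = 20.94 * 0.479583
SEM = 10.0425

10.0425


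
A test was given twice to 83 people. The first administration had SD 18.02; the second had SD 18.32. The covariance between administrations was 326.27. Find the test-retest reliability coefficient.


r = cov(X,Y) / (SD_X * SD_Y)
r = 326.27 / (18.02 * 18.32)
r = 326.27 / 330.1264
r = 0.9883

0.9883


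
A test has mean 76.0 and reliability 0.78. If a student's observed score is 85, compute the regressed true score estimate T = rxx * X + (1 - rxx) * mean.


T_est = rxx * X + (1 - rxx) * mean
T_est = 0.78 * 85 + 0.22 * 76.0
T_est = 66.3 + 16.72
T_est = 83.02

83.02


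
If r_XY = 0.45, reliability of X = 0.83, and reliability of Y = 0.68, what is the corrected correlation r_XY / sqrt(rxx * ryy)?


r_corrected = rxy / sqrt(rxx * ryy)
= 0.45 / sqrt(0.83 * 0.68)
= 0.45 / sqrt(0.5644)
= 0.45 / 0.751266
r_corrected = 0.599

0.599


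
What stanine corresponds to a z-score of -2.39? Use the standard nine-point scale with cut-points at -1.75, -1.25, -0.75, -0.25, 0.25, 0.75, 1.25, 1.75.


Stanine boundaries: [-1.75, -1.25, -0.75, -0.25, 0.25, 0.75, 1.25, 1.75]
z = -2.39
Check each boundary:
  z < -1.75
  z < -1.25
  z < -0.75
  z < -0.25
  z < 0.25
  z < 0.75
  z < 1.25
  z < 1.75
Highest qualifying boundary gives stanine = 1

1


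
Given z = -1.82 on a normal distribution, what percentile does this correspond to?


CDF(z) = 0.5 * (1 + erf(z/sqrt(2)))
erf(-1.2869) = -0.9312
CDF = 0.0344
Percentile rank = 0.0344 * 100 = 3.44

3.44


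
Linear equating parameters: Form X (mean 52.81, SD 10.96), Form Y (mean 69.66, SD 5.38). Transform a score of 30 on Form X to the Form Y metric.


slope = SD_Y / SD_X = 5.38 / 10.96 ~ 0.4909
intercept = mean_Y - slope * mean_X = 69.66 - (5.38 / 10.96) * 52.81 ~ 43.7368
Y = slope * X + intercept. To avoid rounding drift from the rounded slope/intercept, evaluate the equivalent form Y = mean_Y + SD_Y * (X - mean_X) / SD_X at full precision:
Y = 69.66 + 5.38 * (30 - 52.81) / 10.96
Y = 69.66 - 5.38 * 22.81 / 10.96
Y = 69.66 - 122.7178 / 10.96
Y = 69.66 - 11.1969
Y = 58.4631

58.4631


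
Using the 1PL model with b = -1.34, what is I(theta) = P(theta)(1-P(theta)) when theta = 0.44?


P = 1/(1+exp(-(0.44--1.34))) = 0.8557
I = P*(1-P) = 0.8557 * 0.1443
I = 0.1235

0.1235


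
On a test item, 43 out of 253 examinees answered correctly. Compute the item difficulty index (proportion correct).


Item difficulty p = number correct / total examinees
p = 43 / 253
p = 0.17

0.17


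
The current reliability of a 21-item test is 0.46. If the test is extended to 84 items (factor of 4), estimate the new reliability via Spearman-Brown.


r_new = (n * rxx) / (1 + (n-1) * rxx)
r_new = (4 * 0.46) / (1 + 3 * 0.46)
r_new = 1.84 / 2.38
r_new = 0.7731

0.7731


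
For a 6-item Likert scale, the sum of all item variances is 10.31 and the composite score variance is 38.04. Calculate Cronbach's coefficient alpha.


alpha = (k/(k-1)) * (1 - sum(si^2)/s_total^2)
= (6/5) * (1 - 10.31/38.04)
alpha = 0.8748

0.8748


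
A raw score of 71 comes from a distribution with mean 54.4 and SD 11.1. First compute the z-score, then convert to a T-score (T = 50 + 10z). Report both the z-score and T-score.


z = (X - mean) / SD = (71 - 54.4) / 11.1
z = 16.6 / 11.1
z = 1.4955
T-score = T = 50 + 10z
Carry z at full precision (z = 16.6 / 11.1) into the conversion:
T-score = 50 + 10 * (16.6 / 11.1) = 50 + 166 / 11.1
T-score = 50 + 14.955
T-score = 64.955

64.955


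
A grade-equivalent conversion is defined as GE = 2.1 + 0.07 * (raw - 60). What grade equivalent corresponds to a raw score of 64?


raw - median = 64 - 60 = 4
slope * diff = 0.07 * 4 = 0.28
GE = 2.1 + 0.28
GE = 2.38

2.38


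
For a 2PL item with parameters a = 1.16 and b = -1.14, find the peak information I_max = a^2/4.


For 2PL, max info at theta = b = -1.14
I_max = a^2 / 4 = 1.16^2 / 4
= 1.3456 / 4
I_max = 0.3364

0.3364


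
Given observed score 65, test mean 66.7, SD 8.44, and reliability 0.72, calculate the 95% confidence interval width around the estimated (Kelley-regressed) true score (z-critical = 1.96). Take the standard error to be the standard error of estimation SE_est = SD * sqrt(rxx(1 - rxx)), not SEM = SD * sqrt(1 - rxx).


True score estimate = 0.72*65 + 0.28*66.7 = 65.476
SE_est = SD * sqrt(rxx * (1 - rxx)) = 8.44 * sqrt(0.72 * 0.28) = 8.44 * sqrt(0.2016) = 3.789551
CI = T_est +/- z * SE_est, so width = 2 * z * SE_est = 2 * 1.96 * 3.789551
Width = 14.855

14.855


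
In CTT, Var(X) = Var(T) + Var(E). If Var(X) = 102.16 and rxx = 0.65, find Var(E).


var_true = rxx * var_obs = 0.65 * 102.16 = 66.404
var_error = var_obs - var_true
var_error = 102.16 - 66.404
var_error = 35.756

35.756


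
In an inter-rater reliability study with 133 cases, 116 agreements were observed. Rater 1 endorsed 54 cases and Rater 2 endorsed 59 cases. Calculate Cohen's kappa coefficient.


P_o = 116/133 = 0.87218
P_e = (54*59 + 79*74) / 17689 = 0.5106
kappa = (P_o - P_e) / (1 - P_e)
kappa = (0.87218 - 0.5106) / (1 - 0.5106)
kappa = 0.7388

0.7388


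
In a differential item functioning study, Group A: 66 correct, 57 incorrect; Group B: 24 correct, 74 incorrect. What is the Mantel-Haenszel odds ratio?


Odds_A = 66/57 = 1.1579
Odds_B = 24/74 = 0.3243
OR = Odds_A / Odds_B = 1.1579 / 0.3243
Exactly, OR = (66 * 74) / (57 * 24) = 4884 / 1368
OR = 3.5702

3.5702


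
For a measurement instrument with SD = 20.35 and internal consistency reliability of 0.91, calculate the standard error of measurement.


SEM = SD * sqrt(1 - rxx)
SEM = 20.35 * sqrt(1 - 0.91)
SEM = 20.35 * sqrt(0.09) = 20.35 * 0.3
SEM = 6.105

6.105


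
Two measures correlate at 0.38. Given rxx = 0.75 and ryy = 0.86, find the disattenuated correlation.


r_corrected = rxy / sqrt(rxx * ryy)
= 0.38 / sqrt(0.75 * 0.86)
= 0.38 / sqrt(0.645)
= 0.38 / 0.803119
r_corrected = 0.4732

0.4732


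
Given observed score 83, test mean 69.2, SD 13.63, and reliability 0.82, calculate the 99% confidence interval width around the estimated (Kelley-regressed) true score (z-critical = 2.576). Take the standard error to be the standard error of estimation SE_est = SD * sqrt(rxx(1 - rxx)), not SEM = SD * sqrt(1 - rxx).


True score estimate = 0.82*83 + 0.18*69.2 = 80.516
SE_est = SD * sqrt(rxx * (1 - rxx)) = 13.63 * sqrt(0.82 * 0.18) = 13.63 * sqrt(0.1476) = 5.236475
CI = T_est +/- z * SE_est, so width = 2 * z * SE_est = 2 * 2.576 * 5.236475
Width = 26.9783

26.9783


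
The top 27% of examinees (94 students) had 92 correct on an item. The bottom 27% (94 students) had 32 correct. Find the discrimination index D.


p_upper = 92/94 = 0.9787
p_lower = 32/94 = 0.3404
D = 0.9787 - 0.3404 = 0.6383

0.6383


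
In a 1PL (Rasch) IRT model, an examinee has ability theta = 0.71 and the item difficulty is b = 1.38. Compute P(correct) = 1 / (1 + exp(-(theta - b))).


theta - b = 0.71 - 1.38 = -0.67
exp(-(theta - b)) = exp(0.67) = 1.9542
P = 1 / (1 + 1.9542)
P = 0.3385

0.3385


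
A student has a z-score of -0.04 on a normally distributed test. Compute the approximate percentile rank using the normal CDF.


CDF(z) = 0.5 * (1 + erf(z/sqrt(2)))
erf(-0.0283) = -0.0319
CDF = 0.484
Percentile rank = 0.484 * 100 = 48.4

48.4


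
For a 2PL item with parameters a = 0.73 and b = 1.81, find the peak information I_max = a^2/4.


For 2PL, max info at theta = b = 1.81
I_max = a^2 / 4 = 0.73^2 / 4
= 0.5329 / 4
I_max = 0.1332

0.1332


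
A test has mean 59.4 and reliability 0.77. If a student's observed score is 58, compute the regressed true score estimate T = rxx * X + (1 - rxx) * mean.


T_est = rxx * X + (1 - rxx) * mean
T_est = 0.77 * 58 + 0.23 * 59.4
T_est = 44.66 + 13.662
T_est = 58.322

58.322


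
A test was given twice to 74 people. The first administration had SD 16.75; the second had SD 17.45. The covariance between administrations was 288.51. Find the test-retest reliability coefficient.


r = cov(X,Y) / (SD_X * SD_Y)
r = 288.51 / (16.75 * 17.45)
r = 288.51 / 292.2875
r = 0.9871

0.9871


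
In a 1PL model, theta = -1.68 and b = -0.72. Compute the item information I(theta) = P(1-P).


P = 1/(1+exp(-(-1.68--0.72))) = 0.2769
I = P*(1-P) = 0.2769 * 0.7231
I = 0.2002

0.2002


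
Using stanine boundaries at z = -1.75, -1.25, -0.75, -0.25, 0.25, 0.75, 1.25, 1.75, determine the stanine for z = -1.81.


Stanine boundaries: [-1.75, -1.25, -0.75, -0.25, 0.25, 0.75, 1.25, 1.75]
z = -1.81
Check each boundary:
  z < -1.75
  z < -1.25
  z < -0.75
  z < -0.25
  z < 0.25
  z < 0.75
  z < 1.25
  z < 1.75
Highest qualifying boundary gives stanine = 1

1


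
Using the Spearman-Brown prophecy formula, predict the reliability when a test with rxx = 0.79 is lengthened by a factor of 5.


r_new = (n * rxx) / (1 + (n-1) * rxx)
r_new = (5 * 0.79) / (1 + 4 * 0.79)
r_new = 3.95 / 4.16
r_new = 0.9495

0.9495


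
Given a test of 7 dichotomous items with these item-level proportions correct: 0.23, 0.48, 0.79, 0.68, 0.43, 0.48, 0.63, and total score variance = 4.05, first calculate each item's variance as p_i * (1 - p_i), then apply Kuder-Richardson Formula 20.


For each item, compute p_i * q_i:
  Item 1: 0.23 * 0.77 = 0.1771
  Item 2: 0.48 * 0.52 = 0.2496
  Item 3: 0.79 * 0.21 = 0.1659
  Item 4: 0.68 * 0.32 = 0.2176
  Item 5: 0.43 * 0.57 = 0.2451
  Item 6: 0.48 * 0.52 = 0.2496
  Item 7: 0.63 * 0.37 = 0.2331
Sum(p_i * q_i) = 0.1771 + 0.2496 + 0.1659 + 0.2176 + 0.2451 + 0.2496 + 0.2331 = 1.538
KR-20 = (k/(k-1)) * (1 - Sum(p_i*q_i) / Var_total)
= (7/6) * (1 - 1.538/4.05)
= 1.1667 * 0.6202
KR-20 = 0.7236

0.7236


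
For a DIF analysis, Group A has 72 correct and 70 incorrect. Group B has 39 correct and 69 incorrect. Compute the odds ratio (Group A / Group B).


Odds_A = 72/70 = 1.0286
Odds_B = 39/69 = 0.5652
OR = Odds_A / Odds_B = 1.0286 / 0.5652
Exactly, OR = (72 * 69) / (70 * 39) = 4968 / 2730
OR = 1.8198

1.8198


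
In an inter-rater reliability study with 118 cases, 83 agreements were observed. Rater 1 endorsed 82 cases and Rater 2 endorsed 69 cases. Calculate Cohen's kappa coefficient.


P_o = 83/118 = 0.70339
P_e = (82*69 + 36*49) / 13924 = 0.533036
kappa = (P_o - P_e) / (1 - P_e)
kappa = (0.70339 - 0.533036) / (1 - 0.533036)
kappa = 0.3648

0.3648


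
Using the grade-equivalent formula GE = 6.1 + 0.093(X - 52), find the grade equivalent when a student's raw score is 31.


raw - median = 31 - 52 = -21
slope * diff = 0.093 * -21 = -1.953
GE = 6.1 + -1.953
GE = 4.147

4.147


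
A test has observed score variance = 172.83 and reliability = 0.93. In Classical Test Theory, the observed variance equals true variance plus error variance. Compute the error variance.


var_true = rxx * var_obs = 0.93 * 172.83 = 160.7319
var_error = var_obs - var_true
var_error = 172.83 - 160.7319
var_error = 12.0981

12.0981


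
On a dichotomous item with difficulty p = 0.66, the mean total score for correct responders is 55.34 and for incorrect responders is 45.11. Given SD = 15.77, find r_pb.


q = 1 - p = 0.34
rpb = ((M1 - M0) / SD) * sqrt(p * q)
rpb = ((55.34 - 45.11) / 15.77) * sqrt(0.66 * 0.34)
rpb = 0.3073

0.3073


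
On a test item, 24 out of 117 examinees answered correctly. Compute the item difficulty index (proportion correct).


Item difficulty p = number correct / total examinees
p = 24 / 117
p = 0.2051

0.2051


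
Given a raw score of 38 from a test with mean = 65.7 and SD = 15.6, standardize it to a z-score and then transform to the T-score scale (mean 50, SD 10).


z = (X - mean) / SD = (38 - 65.7) / 15.6
z = -27.7 / 15.6
z = -1.7756
T-score = T = 50 + 10z
Carry z at full precision (z = -27.7 / 15.6) into the conversion:
T-score = 50 + 10 * (-27.7 / 15.6) = 50 + -277 / 15.6
T-score = 50 + -17.7564
T-score = 32.2436

32.2436


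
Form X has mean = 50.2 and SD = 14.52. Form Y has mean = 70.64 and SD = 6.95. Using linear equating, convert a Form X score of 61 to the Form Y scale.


slope = SD_Y / SD_X = 6.95 / 14.52 ~ 0.4787
intercept = mean_Y - slope * mean_X = 70.64 - (6.95 / 14.52) * 50.2 ~ 46.6118
Y = slope * X + intercept. To avoid rounding drift from the rounded slope/intercept, evaluate the equivalent form Y = mean_Y + SD_Y * (X - mean_X) / SD_X at full precision:
Y = 70.64 + 6.95 * (61 - 50.2) / 14.52
Y = 70.64 + 6.95 * 10.8 / 14.52
Y = 70.64 + 75.06 / 14.52
Y = 70.64 + 5.1694
Y = 75.8094

75.8094


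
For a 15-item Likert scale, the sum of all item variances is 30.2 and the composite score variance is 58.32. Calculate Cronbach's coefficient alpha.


alpha = (k/(k-1)) * (1 - sum(si^2)/s_total^2)
= (15/14) * (1 - 30.2/58.32)
alpha = 0.5166

0.5166


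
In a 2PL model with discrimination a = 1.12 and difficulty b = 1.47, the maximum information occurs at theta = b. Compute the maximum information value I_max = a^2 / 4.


For 2PL, max info at theta = b = 1.47
I_max = a^2 / 4 = 1.12^2 / 4
= 1.2544 / 4
I_max = 0.3136

0.3136


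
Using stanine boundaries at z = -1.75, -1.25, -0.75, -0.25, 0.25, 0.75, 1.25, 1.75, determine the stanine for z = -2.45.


Stanine boundaries: [-1.75, -1.25, -0.75, -0.25, 0.25, 0.75, 1.25, 1.75]
z = -2.45
Check each boundary:
  z < -1.75
  z < -1.25
  z < -0.75
  z < -0.25
  z < 0.25
  z < 0.75
  z < 1.25
  z < 1.75
Highest qualifying boundary gives stanine = 1

1


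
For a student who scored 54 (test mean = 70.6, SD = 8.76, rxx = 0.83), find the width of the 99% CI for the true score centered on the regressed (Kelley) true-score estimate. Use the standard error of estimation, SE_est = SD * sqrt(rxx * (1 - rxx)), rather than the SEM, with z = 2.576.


True score estimate = 0.83*54 + 0.17*70.6 = 56.822
SE_est = SD * sqrt(rxx * (1 - rxx)) = 8.76 * sqrt(0.83 * 0.17) = 8.76 * sqrt(0.1411) = 3.290543
CI = T_est +/- z * SE_est, so width = 2 * z * SE_est = 2 * 2.576 * 3.290543
Width = 16.9529

16.9529


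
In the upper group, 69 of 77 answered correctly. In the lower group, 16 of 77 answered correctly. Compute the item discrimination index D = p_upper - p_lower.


p_upper = 69/77 = 0.8961
p_lower = 16/77 = 0.2078
D = 0.8961 - 0.2078 = 0.6883

0.6883


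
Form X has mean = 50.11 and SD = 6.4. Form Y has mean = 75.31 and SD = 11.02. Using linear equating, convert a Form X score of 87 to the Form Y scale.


slope = SD_Y / SD_X = 11.02 / 6.4 ~ 1.7219
intercept = mean_Y - slope * mean_X = 75.31 - (11.02 / 6.4) * 50.11 ~ -10.9732
Y = slope * X + intercept. To avoid rounding drift from the rounded slope/intercept, evaluate the equivalent form Y = mean_Y + SD_Y * (X - mean_X) / SD_X at full precision:
Y = 75.31 + 11.02 * (87 - 50.11) / 6.4
Y = 75.31 + 11.02 * 36.89 / 6.4
Y = 75.31 + 406.5278 / 6.4
Y = 75.31 + 63.52
Y = 138.83

138.83


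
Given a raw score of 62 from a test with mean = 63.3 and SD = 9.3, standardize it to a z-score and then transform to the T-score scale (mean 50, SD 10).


z = (X - mean) / SD = (62 - 63.3) / 9.3
z = -1.3 / 9.3
z = -0.1398
T-score = T = 50 + 10z
Carry z at full precision (z = -1.3 / 9.3) into the conversion:
T-score = 50 + 10 * (-1.3 / 9.3) = 50 + -13 / 9.3
T-score = 50 + -1.3978
T-score = 48.6022

48.6022


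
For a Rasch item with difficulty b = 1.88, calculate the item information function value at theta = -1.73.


P = 1/(1+exp(-(-1.73-1.88))) = 0.0263
I = P*(1-P) = 0.0263 * 0.9737
I = 0.0256

0.0256


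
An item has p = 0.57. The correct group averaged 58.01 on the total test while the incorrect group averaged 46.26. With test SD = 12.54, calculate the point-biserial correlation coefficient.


q = 1 - p = 0.43
rpb = ((M1 - M0) / SD) * sqrt(p * q)
rpb = ((58.01 - 46.26) / 12.54) * sqrt(0.57 * 0.43)
rpb = 0.4639

0.4639


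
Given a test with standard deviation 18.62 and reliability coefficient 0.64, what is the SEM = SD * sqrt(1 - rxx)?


SEM = SD * sqrt(1 - rxx)
SEM = 18.62 * sqrt(1 - 0.64)
SEM = 18.62 * sqrt(0.36) = 18.62 * 0.6
SEM = 11.172

11.172


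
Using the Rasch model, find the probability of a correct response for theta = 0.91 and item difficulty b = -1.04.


theta - b = 0.91 - -1.04 = 1.95
exp(-(theta - b)) = exp(-1.95) = 0.1423
P = 1 / (1 + 0.1423)
P = 0.8754

0.8754


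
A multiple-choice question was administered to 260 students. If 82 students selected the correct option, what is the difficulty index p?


Item difficulty p = number correct / total examinees
p = 82 / 260
p = 0.3154

0.3154


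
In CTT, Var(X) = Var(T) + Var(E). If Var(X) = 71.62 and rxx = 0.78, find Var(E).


var_true = rxx * var_obs = 0.78 * 71.62 = 55.8636
var_error = var_obs - var_true
var_error = 71.62 - 55.8636
var_error = 15.7564

15.7564


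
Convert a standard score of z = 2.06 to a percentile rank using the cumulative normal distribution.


CDF(z) = 0.5 * (1 + erf(z/sqrt(2)))
erf(1.4566) = 0.9606
CDF = 0.9803
Percentile rank = 0.9803 * 100 = 98.03

98.03


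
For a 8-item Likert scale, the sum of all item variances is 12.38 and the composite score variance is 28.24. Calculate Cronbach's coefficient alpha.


alpha = (k/(k-1)) * (1 - sum(si^2)/s_total^2)
= (8/7) * (1 - 12.38/28.24)
alpha = 0.6418

0.6418


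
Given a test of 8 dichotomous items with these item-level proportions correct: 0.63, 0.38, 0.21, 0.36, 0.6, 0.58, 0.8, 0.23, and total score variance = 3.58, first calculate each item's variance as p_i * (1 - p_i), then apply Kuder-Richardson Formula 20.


For each item, compute p_i * q_i:
  Item 1: 0.63 * 0.37 = 0.2331
  Item 2: 0.38 * 0.62 = 0.2356
  Item 3: 0.21 * 0.79 = 0.1659
  Item 4: 0.36 * 0.64 = 0.2304
  Item 5: 0.6 * 0.4 = 0.24
  Item 6: 0.58 * 0.42 = 0.2436
  Item 7: 0.8 * 0.2 = 0.16
  Item 8: 0.23 * 0.77 = 0.1771
Sum(p_i * q_i) = 0.2331 + 0.2356 + 0.1659 + 0.2304 + 0.24 + 0.2436 + 0.16 + 0.1771 = 1.6857
KR-20 = (k/(k-1)) * (1 - Sum(p_i*q_i) / Var_total)
= (8/7) * (1 - 1.6857/3.58)
= 1.1429 * 0.5291
KR-20 = 0.6047

0.6047


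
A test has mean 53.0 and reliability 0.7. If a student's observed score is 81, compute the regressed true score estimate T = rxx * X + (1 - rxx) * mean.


T_est = rxx * X + (1 - rxx) * mean
T_est = 0.7 * 81 + 0.3 * 53.0
T_est = 56.7 + 15.9
T_est = 72.6

72.6


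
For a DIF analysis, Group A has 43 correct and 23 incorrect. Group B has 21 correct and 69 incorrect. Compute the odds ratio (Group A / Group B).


Odds_A = 43/23 = 1.8696
Odds_B = 21/69 = 0.3043
OR = Odds_A / Odds_B = 1.8696 / 0.3043
Exactly, OR = (43 * 69) / (23 * 21) = 2967 / 483
OR = 6.1429

6.1429


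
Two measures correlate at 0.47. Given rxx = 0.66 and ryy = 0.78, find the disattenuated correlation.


r_corrected = rxy / sqrt(rxx * ryy)
= 0.47 / sqrt(0.66 * 0.78)
= 0.47 / sqrt(0.5148)
= 0.47 / 0.717496
r_corrected = 0.6551

0.6551


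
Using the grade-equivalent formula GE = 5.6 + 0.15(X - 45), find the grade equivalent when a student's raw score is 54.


raw - median = 54 - 45 = 9
slope * diff = 0.15 * 9 = 1.35
GE = 5.6 + 1.35
GE = 6.95

6.95


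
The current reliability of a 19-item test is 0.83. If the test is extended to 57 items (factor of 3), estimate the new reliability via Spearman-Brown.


r_new = (n * rxx) / (1 + (n-1) * rxx)
r_new = (3 * 0.83) / (1 + 2 * 0.83)
r_new = 2.49 / 2.66
r_new = 0.9361

0.9361


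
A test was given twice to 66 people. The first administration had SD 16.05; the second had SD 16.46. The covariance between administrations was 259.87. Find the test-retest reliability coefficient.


r = cov(X,Y) / (SD_X * SD_Y)
r = 259.87 / (16.05 * 16.46)
r = 259.87 / 264.183
r = 0.9837

0.9837


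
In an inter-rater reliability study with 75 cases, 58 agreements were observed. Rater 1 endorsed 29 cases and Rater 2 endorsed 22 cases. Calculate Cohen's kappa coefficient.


P_o = 58/75 = 0.773333
P_e = (29*22 + 46*53) / 5625 = 0.546844
kappa = (P_o - P_e) / (1 - P_e)
kappa = (0.773333 - 0.546844) / (1 - 0.546844)
kappa = 0.4998

0.4998


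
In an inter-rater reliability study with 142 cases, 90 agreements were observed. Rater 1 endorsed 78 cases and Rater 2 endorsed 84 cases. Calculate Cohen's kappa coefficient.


P_o = 90/142 = 0.633803
P_e = (78*84 + 64*58) / 20164 = 0.509026
kappa = (P_o - P_e) / (1 - P_e)
kappa = (0.633803 - 0.509026) / (1 - 0.509026)
kappa = 0.2541

0.2541


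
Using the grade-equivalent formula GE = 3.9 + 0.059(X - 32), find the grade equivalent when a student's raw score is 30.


raw - median = 30 - 32 = -2
slope * diff = 0.059 * -2 = -0.118
GE = 3.9 + -0.118
GE = 3.782

3.782


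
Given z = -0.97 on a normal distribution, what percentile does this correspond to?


CDF(z) = 0.5 * (1 + erf(z/sqrt(2)))
erf(-0.6859) = -0.668
CDF = 0.166
Percentile rank = 0.166 * 100 = 16.6

16.6


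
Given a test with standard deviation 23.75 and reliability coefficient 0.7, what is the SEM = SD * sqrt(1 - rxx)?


SEM = SD * sqrt(1 - rxx)
SEM = 23.75 * sqrt(1 - 0.7)
SEM = 23.75 * sqrt(0.3) = 23.75 * 0.547723
SEM = 13.0084

13.0084


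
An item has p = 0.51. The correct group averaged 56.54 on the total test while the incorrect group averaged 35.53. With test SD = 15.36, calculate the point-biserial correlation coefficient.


q = 1 - p = 0.49
rpb = ((M1 - M0) / SD) * sqrt(p * q)
rpb = ((56.54 - 35.53) / 15.36) * sqrt(0.51 * 0.49)
rpb = 0.6838

0.6838


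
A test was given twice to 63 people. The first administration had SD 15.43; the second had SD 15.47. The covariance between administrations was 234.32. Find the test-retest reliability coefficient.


r = cov(X,Y) / (SD_X * SD_Y)
r = 234.32 / (15.43 * 15.47)
r = 234.32 / 238.7021
r = 0.9816

0.9816


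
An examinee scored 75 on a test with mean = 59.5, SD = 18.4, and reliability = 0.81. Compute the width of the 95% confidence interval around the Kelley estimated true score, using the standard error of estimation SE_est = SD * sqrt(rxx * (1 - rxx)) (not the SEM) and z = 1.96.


True score estimate = 0.81*75 + 0.19*59.5 = 72.055
SE_est = SD * sqrt(rxx * (1 - rxx)) = 18.4 * sqrt(0.81 * 0.19) = 18.4 * sqrt(0.1539) = 7.218337
CI = T_est +/- z * SE_est, so width = 2 * z * SE_est = 2 * 1.96 * 7.218337
Width = 28.2959

28.2959


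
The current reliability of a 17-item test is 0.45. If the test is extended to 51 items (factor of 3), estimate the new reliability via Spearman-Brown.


r_new = (n * rxx) / (1 + (n-1) * rxx)
r_new = (3 * 0.45) / (1 + 2 * 0.45)
r_new = 1.35 / 1.9
r_new = 0.7105

0.7105


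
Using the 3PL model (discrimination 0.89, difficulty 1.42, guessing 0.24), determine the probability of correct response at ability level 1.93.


logit = 0.89*(1.93 - 1.42) = 0.4539
P* = 1/(1 + exp(-0.4539)) = 0.6116
P = 0.24 + (1 - 0.24) * 0.6116
P = 0.7048

0.7048


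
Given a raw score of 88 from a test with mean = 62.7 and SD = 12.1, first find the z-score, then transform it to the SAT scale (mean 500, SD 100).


z = (X - mean) / SD = (88 - 62.7) / 12.1
z = 25.3 / 12.1
z = 2.0909
SAT-scale = SAT = 500 + 100z
Carry z at full precision (z = 25.3 / 12.1) into the conversion:
SAT-scale = 500 + 100 * (25.3 / 12.1) = 500 + 2530 / 12.1
SAT-scale = 500 + 209.0909
SAT-scale = 709.0909

709.0909


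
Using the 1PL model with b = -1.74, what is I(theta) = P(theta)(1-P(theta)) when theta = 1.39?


P = 1/(1+exp(-(1.39--1.74))) = 0.9581
I = P*(1-P) = 0.9581 * 0.0419
I = 0.0401

0.0401


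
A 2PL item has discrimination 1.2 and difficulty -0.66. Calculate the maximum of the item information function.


For 2PL, max info at theta = b = -0.66
I_max = a^2 / 4 = 1.2^2 / 4
= 1.44 / 4
I_max = 0.36

0.36
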